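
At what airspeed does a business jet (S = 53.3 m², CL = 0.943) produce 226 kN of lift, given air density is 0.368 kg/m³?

v = 156 m/s

L = ½ρv²S·CL ⇒ v = √(2L/(ρ·S·CL))
v = √(2 × 2.26×10^5 / (0.368 × 53.3 × 0.943)) = √24440 = 156 m/s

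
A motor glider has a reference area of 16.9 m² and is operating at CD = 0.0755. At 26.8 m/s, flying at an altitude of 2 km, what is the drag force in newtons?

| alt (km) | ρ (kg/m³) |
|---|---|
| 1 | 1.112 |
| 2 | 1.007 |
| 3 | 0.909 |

D = 461 N

At 2 km, from the table: ρ = 1.007 kg/m³.
Dynamic pressure q = ½ρv² = ½ × 1.007 × 26.8² = 361.6 Pa.
D = q·S·CD = 361.6 × 16.9 × 0.0755 = 461 N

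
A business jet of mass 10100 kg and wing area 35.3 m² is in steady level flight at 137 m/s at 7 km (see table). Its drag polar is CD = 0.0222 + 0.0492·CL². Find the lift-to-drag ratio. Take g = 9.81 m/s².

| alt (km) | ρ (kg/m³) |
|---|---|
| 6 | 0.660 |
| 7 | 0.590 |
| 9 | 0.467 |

L/D = 14.5

At 7 km, from the table: ρ = 0.590 kg/m³.
Weight W = mg = 10100 × 9.81 = 99081 N; in level flight L = W.
q = ½ρv² = ½ × 0.59 × 137² = 5537 Pa.
CL = 2W/(ρv²S) = 2×99081/(0.59×137²×35.3) = 0.5069.
CD = 0.0222 + 0.0492 × 0.5069² = 0.03484.
L/D = CL/CD = 0.5069 / 0.03484 = 14.5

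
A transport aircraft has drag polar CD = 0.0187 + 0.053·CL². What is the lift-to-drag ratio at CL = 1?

L/D = 13.9

CD = 0.0187 + 0.053 × 1² = 0.0717
L/D = CL/CD = 1 / 0.0717 = 13.9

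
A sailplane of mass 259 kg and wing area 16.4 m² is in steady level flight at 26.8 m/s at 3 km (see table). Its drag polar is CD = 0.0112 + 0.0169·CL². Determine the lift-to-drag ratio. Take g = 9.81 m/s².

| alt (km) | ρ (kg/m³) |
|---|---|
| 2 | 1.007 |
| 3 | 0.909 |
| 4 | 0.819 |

At 3 km, from the table: ρ = 0.909 kg/m³.
Level flight ⇒ L = W = m·g = 259 × 9.81 = 2540.8 N.
Dynamic pressure q = 0.5 × 0.909 × 26.8² = 326.4 Pa.
CL = 2W/(ρv²S) = 2×2540.8/(0.909×26.8²×16.4) = 0.4746.
CD = 0.0112 + 0.0169 × 0.4746² = 0.01501.
L/D = CL/CD = 0.4746 / 0.01501 = 31.6

L/D = 31.6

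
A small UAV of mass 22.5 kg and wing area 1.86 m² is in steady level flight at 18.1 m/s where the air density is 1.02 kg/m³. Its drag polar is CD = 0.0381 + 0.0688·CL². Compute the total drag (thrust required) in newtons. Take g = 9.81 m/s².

D = 22.6 N

In steady level flight, lift balances weight: W = mg = 22.5 × 9.81 = 220.73 N.
q = ½ρv² = ½ × 1.02 × 18.1² = 167.1 Pa.
CL = W/(q·S) = 220.73 / (167.1 × 1.86) = 0.7103.
CD = 0.0381 + 0.0688 × 0.7103² = 0.07281.
D = q·S·CD = 167.1 × 1.86 × 0.07281 = 22.63 N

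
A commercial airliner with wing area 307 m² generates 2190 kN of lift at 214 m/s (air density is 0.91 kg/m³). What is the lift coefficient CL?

CL = 0.342

From L = ½ρv²S·CL, rearranging gives CL = 2L/(ρv²S).
CL = 2 × 2.19×10^6 / (0.91 × 214² × 307) = 0.342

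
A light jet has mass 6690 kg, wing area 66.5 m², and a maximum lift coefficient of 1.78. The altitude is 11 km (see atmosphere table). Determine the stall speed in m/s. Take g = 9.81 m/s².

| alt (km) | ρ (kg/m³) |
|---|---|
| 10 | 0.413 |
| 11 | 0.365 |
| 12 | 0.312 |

At 11 km, from the table: ρ = 0.365 kg/m³.
Weight W = mg = 6690 × 9.81 = 65630 N.
From L = ½ρV²S·CL,max = W: V_stall = √(2W/(ρSCL,max)) = √(2·65630/(0.365·66.5·1.78))
V_stall = √3038 = 55.1 m/s

V_stall = 55.1 m/s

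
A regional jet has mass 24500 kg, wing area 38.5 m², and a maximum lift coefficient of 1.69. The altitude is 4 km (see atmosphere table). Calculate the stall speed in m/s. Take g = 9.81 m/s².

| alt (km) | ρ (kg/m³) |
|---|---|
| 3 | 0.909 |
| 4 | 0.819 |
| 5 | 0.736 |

At 4 km, from the table: ρ = 0.819 kg/m³.
Weight W = mg = 24500 × 9.81 = 2.403×10^5 N.
From L = ½ρV²S·CL,max = W: V_stall = √(2W/(ρSCL,max)) = √(2·2.403×10^5/(0.819·38.5·1.69))
V_stall = √9021 = 95 m/s

V_stall = 95 m/s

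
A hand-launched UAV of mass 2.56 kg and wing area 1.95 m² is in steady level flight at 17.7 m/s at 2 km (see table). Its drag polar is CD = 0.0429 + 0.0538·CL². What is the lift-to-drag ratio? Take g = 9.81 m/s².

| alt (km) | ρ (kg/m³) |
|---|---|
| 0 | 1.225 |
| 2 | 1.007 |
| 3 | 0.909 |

L/D = 1.89

At 2 km, from the table: ρ = 1.007 kg/m³.
Level flight ⇒ L = W = m·g = 2.56 × 9.81 = 25.114 N.
q = ½ρv² = ½ × 1.007 × 17.7² = 157.7 Pa.
CL = 2W/(ρv²S) = 2×25.114/(1.007×17.7²×1.95) = 0.08164.
CD = 0.0429 + 0.0538 × 0.08164² = 0.04326.
L/D = CL/CD = 0.08164 / 0.04326 = 1.89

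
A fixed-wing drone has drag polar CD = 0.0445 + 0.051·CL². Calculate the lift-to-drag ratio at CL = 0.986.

CD = 0.0445 + 0.051 × 0.986² = 0.09408
L/D = CL/CD = 0.986 / 0.09408 = 10.5

L/D = 10.5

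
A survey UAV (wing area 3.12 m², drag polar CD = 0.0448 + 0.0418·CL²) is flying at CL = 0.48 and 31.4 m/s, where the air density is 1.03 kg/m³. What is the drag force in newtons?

CD = 0.0448 + 0.0418 × 0.48² = 0.05443
D = ½ρv²S·CD = ½ × 1.03 × 31.4² × 3.12 × 0.05443 = 86.2 N

D = 86.2 N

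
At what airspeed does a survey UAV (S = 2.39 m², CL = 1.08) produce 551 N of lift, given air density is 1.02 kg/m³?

v = 20.5 m/s

L = ½ρv²S·CL ⇒ v = √(2L/(ρ·S·CL))
v = √(2 × 551 / (1.02 × 2.39 × 1.08)) = √418.6 = 20.5 m/s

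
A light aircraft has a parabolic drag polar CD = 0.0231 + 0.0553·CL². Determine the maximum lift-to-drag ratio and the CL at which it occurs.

For CD = CD0 + K·CL², (L/D)max occurs at CL* = √(CD0/K) and equals 1/(2√(K·CD0)).
(L/D)max = 1/(2√(0.0553 × 0.0231)) = 1/(2 × 0.03574) = 14
CL* = √(0.0231/0.0553) = 0.646

(L/D)max = 14, at CL = 0.646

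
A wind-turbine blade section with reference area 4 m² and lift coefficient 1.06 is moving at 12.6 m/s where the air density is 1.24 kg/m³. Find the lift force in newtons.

L = 417 N

Dynamic pressure q = ½ρv² = ½ × 1.24 × 12.6² = 98.43 Pa.
L = q·S·CL = 98.43 × 4 × 1.06 = 417 N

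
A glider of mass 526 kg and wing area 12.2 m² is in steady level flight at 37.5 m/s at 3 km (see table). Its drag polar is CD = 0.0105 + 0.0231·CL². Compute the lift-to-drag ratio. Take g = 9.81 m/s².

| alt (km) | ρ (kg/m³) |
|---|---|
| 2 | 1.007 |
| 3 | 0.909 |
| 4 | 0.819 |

At 3 km, from the table: ρ = 0.909 kg/m³.
Level flight ⇒ L = W = m·g = 526 × 9.81 = 5160.1 N.
q = ½ρv² = ½ × 0.909 × 37.5² = 639.1 Pa.
CL = W/(q·S) = 5160.1 / (639.1 × 12.2) = 0.6618.
CD = 0.0105 + 0.0231 × 0.6618² = 0.02062.
L/D = CL/CD = 0.6618 / 0.02062 = 32.1

L/D = 32.1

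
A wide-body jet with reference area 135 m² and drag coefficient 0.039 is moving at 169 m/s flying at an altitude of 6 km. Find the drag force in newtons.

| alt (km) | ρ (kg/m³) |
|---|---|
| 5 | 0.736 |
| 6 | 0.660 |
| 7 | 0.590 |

D = 49600 N

At 6 km, from the table: ρ = 0.660 kg/m³.
Dynamic pressure q = ½ρv² = ½ × 0.66 × 169² = 9425 Pa.
D = q·S·CD = 9425 × 135 × 0.039 = 49600 N ≈ 49.6 kN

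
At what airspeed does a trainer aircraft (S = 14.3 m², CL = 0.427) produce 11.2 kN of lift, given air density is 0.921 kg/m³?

v = 63.1 m/s

L = ½ρv²S·CL ⇒ v = √(2L/(ρ·S·CL))
v = √(2 × 11200 / (0.921 × 14.3 × 0.427)) = √3983 = 63.1 m/s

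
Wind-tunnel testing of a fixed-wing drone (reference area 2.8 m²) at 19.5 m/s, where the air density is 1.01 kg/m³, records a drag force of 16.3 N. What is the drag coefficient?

CD = 0.0303

From D = ½ρv²S·CD, rearranging gives CD = 2D/(ρv²S).
CD = 2 × 16.3 / (1.01 × 19.5² × 2.8) = 0.0303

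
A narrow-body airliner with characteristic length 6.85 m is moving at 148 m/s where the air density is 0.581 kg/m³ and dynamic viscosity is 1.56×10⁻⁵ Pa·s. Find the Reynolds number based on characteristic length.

Re = 3.78×10^7

Re = ρ·v·c/μ = 0.581 × 148 × 6.85 / (1.56×10⁻⁵) = 3.78×10^7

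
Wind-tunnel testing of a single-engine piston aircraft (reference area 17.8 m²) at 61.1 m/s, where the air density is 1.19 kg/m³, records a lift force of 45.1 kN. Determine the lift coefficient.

From L = ½ρv²S·CL, rearranging gives CL = 2L/(ρv²S).
CL = 2 × 45100 / (1.19 × 61.1² × 17.8) = 1.14

CL = 1.14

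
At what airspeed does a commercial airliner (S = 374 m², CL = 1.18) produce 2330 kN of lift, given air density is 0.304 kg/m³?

v = 186 m/s

L = ½ρv²S·CL ⇒ v = √(2L/(ρ·S·CL))
v = √(2 × 2.33×10^6 / (0.304 × 374 × 1.18)) = √34730 = 186 m/s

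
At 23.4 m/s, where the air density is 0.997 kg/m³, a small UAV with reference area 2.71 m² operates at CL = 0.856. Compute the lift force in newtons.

L = 633 N

Dynamic pressure q = ½ρv² = ½ × 0.997 × 23.4² = 273 Pa.
L = q·S·CL = 273 × 2.71 × 0.856 = 633 N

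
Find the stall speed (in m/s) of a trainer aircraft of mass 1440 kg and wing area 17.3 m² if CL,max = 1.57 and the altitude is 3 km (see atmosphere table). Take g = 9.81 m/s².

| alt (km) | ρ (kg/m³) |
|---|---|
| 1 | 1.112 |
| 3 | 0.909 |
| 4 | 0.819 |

At 3 km, from the table: ρ = 0.909 kg/m³.
At stall, lift equals weight: L = W = m·g = 1440 × 9.81 = 14130 N.
From L = ½ρV²S·CL,max = W: V_stall = √(2W/(ρSCL,max)) = √(2·14130/(0.909·17.3·1.57))
V_stall = √1144 = 33.8 m/s

V_stall = 33.8 m/s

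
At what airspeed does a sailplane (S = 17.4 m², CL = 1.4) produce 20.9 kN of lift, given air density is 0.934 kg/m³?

L = ½ρv²S·CL ⇒ v = √(2L/(ρ·S·CL))
v = √(2 × 20900 / (0.934 × 17.4 × 1.4)) = √1837 = 42.9 m/s

v = 42.9 m/s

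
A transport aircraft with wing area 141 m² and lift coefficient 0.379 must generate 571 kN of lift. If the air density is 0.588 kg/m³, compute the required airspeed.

L = ½ρv²S·CL ⇒ v = √(2L/(ρ·S·CL))
v = √(2 × 5.71×10^5 / (0.588 × 141 × 0.379)) = √36340 = 191 m/s

v = 191 m/s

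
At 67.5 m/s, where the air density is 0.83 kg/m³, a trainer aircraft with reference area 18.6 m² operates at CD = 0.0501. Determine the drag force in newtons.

Dynamic pressure q = ½ρv² = ½ × 0.83 × 67.5² = 1891 Pa.
D = q·S·CD = 1891 × 18.6 × 0.0501 = 1760 N

D = 1760 N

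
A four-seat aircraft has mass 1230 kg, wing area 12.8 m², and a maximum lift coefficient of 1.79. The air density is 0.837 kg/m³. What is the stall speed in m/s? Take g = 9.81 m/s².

V_stall = 35.5 m/s

At stall, lift equals weight: L = W = m·g = 1230 × 9.81 = 12070 N.
From L = ½ρV²S·CL,max = W: V_stall = √(2W/(ρSCL,max)) = √(2·12070/(0.837·12.8·1.79))
V_stall = √1258 = 35.5 m/s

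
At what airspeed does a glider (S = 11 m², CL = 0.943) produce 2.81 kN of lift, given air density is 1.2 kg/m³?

L = ½ρv²S·CL ⇒ v = √(2L/(ρ·S·CL))
v = √(2 × 2810 / (1.2 × 11 × 0.943)) = √451.5 = 21.2 m/s

v = 21.2 m/s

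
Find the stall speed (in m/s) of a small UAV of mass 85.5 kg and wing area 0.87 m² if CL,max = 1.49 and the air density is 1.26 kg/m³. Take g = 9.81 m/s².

V_stall = 32 m/s

Stall occurs when L = W at CL,max. W = mg = 85.5 × 9.81 = 838.8 N.
V_stall = √(2W/(ρ·S·CL,max)) = √(2 × 838.8 / (1.26 × 0.87 × 1.49))
V_stall = √1027 = 32 m/s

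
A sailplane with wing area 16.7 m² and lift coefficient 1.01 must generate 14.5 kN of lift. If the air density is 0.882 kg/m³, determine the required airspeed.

v = 44.2 m/s

L = ½ρv²S·CL ⇒ v = √(2L/(ρ·S·CL))
v = √(2 × 14500 / (0.882 × 16.7 × 1.01)) = √1949 = 44.2 m/s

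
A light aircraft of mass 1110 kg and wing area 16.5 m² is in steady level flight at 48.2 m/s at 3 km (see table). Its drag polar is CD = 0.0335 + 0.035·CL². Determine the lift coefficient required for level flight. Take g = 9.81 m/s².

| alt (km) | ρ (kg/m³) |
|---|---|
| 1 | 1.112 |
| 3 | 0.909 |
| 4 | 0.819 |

CL = 0.625

At 3 km, from the table: ρ = 0.909 kg/m³.
In steady level flight, lift balances weight: W = mg = 1110 × 9.81 = 10889 N.
Dynamic pressure q = 0.5 × 0.909 × 48.2² = 1056 Pa.
CL = W/(q·S) = 10889 / (1056 × 16.5) = 0.625.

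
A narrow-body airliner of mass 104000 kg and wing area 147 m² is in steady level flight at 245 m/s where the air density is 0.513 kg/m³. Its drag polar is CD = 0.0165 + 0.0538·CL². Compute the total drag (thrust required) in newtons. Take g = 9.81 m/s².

D = 62100 N

Level flight ⇒ L = W = m·g = 104000 × 9.81 = 1.0202×10^6 N.
q = ½ρv² = ½ × 0.513 × 245² = 15400 Pa.
CL = W/(q·S) = 1.0202×10^6 / (15400 × 147) = 0.4508.
CD = 0.0165 + 0.0538 × 0.4508² = 0.02743.
D = q·S·CD = 15400 × 147 × 0.02743 = 62090 N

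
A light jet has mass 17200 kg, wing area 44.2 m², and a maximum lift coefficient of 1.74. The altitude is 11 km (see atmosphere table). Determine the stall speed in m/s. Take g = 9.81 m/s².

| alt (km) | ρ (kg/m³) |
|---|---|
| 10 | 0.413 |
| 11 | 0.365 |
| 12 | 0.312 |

At 11 km, from the table: ρ = 0.365 kg/m³.
Weight W = mg = 17200 × 9.81 = 1.687×10^5 N.
V_stall = √(2W/(ρ·S·CL,max)) = √(2 × 1.687×10^5 / (0.365 × 44.2 × 1.74))
V_stall = √12020 = 110 m/s

V_stall = 110 m/s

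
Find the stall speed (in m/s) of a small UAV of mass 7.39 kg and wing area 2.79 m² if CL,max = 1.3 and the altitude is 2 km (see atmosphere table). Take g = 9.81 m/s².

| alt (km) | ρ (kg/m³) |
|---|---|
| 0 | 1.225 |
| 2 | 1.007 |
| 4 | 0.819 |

V_stall = 6.3 m/s

At 2 km, from the table: ρ = 1.007 kg/m³.
Weight W = mg = 7.39 × 9.81 = 72.5 N.
From L = ½ρV²S·CL,max = W: V_stall = √(2W/(ρSCL,max)) = √(2·72.5/(1.007·2.79·1.3))
V_stall = √39.7 = 6.3 m/s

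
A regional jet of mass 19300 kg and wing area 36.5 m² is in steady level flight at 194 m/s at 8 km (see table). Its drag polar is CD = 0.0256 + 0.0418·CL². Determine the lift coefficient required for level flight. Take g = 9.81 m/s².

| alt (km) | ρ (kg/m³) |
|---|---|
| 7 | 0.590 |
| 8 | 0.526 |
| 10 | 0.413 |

CL = 0.524

At 8 km, from the table: ρ = 0.526 kg/m³.
Weight W = mg = 19300 × 9.81 = 1.8933×10^5 N; in level flight L = W.
q = ½ρv² = ½ × 0.526 × 194² = 9898 Pa.
Required CL = L/(qS) = 1.8933×10^5/(9898·36.5) = 0.5241.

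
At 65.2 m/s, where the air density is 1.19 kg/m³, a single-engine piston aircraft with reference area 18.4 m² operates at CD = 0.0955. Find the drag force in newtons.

D = 4440 N

Dynamic pressure q = ½ρv² = ½ × 1.19 × 65.2² = 2529 Pa.
D = q·S·CD = 2529 × 18.4 × 0.0955 = 4440 N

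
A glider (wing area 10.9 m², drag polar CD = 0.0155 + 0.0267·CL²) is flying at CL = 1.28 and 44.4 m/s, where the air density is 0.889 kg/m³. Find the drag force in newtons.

CD = 0.0155 + 0.0267 × 1.28² = 0.05925
D = ½ρv²S·CD = ½ × 0.889 × 44.4² × 10.9 × 0.05925 = 566 N

D = 566 N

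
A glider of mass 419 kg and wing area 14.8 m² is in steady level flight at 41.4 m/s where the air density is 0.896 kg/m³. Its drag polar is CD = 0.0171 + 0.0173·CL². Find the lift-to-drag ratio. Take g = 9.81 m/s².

L/D = 18.7

Level flight ⇒ L = W = m·g = 419 × 9.81 = 4110.4 N.
q = ½ρv² = ½ × 0.896 × 41.4² = 767.9 Pa.
CL = W/(q·S) = 4110.4 / (767.9 × 14.8) = 0.3617.
CD = 0.0171 + 0.0173 × 0.3617² = 0.01936.
L/D = CL/CD = 0.3617 / 0.01936 = 18.7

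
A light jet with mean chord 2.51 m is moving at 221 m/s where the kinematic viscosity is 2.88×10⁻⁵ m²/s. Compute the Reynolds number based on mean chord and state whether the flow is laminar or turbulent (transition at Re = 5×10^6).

Re = 1.93×10^7 (turbulent)

Re = v·c/ν = 221 × 2.51 / (2.88×10⁻⁵) = 1.93×10^7
Since 1.93×10^7 > 5×10^6, the flow is turbulent.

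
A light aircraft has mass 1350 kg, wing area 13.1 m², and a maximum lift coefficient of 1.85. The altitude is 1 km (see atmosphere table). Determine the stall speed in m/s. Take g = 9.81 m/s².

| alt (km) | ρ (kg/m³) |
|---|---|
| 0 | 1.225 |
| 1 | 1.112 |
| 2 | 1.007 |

At 1 km, from the table: ρ = 1.112 kg/m³.
Weight W = mg = 1350 × 9.81 = 13240 N.
From L = ½ρV²S·CL,max = W: V_stall = √(2W/(ρSCL,max)) = √(2·13240/(1.112·13.1·1.85))
V_stall = √982.8 = 31.4 m/s

V_stall = 31.4 m/s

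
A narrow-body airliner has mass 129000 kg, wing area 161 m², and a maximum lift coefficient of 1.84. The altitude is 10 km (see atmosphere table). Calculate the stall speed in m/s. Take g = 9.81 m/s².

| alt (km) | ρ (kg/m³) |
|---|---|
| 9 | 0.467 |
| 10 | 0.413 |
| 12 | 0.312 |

V_stall = 144 m/s

At 10 km, from the table: ρ = 0.413 kg/m³.
Weight W = mg = 129000 × 9.81 = 1.265×10^6 N.
V_stall = √(2W/(ρ·S·CL,max)) = √(2 × 1.265×10^6 / (0.413 × 161 × 1.84))
V_stall = √20690 = 144 m/s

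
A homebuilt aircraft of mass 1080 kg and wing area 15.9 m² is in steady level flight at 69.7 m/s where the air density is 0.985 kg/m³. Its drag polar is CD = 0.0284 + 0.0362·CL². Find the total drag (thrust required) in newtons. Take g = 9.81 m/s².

D = 1190 N

Weight W = mg = 1080 × 9.81 = 10595 N; in level flight L = W.
q = ½ρv² = ½ × 0.985 × 69.7² = 2393 Pa.
CL = W/(q·S) = 10595 / (2393 × 15.9) = 0.2785.
CD = 0.0284 + 0.0362 × 0.2785² = 0.03121.
D = q·S·CD = 2393 × 15.9 × 0.03121 = 1187 N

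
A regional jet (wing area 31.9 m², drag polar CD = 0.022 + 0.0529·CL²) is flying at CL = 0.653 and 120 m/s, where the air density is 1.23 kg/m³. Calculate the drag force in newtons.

D = 12600 N

CD = 0.022 + 0.0529 × 0.653² = 0.04456
D = ½ρv²S·CD = ½ × 1.23 × 120² × 31.9 × 0.04456 = 12600 N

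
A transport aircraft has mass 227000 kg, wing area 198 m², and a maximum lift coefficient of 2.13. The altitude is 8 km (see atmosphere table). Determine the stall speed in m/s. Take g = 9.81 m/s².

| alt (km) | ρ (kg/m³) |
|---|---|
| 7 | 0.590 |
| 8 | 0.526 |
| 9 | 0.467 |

At 8 km, from the table: ρ = 0.526 kg/m³.
Stall occurs when L = W at CL,max. W = mg = 227000 × 9.81 = 2.227×10^6 N.
V_stall = √(2W/(ρ·S·CL,max)) = √(2 × 2.227×10^6 / (0.526 × 198 × 2.13))
V_stall = √20080 = 142 m/s

V_stall = 142 m/s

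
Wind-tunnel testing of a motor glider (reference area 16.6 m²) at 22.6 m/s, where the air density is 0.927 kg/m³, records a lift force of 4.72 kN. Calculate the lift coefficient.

From L = ½ρv²S·CL, rearranging gives CL = 2L/(ρv²S).
CL = 2 × 4720 / (0.927 × 22.6² × 16.6) = 1.2

CL = 1.2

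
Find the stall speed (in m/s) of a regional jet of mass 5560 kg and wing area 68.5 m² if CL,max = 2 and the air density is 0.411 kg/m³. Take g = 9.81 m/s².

V_stall = 44 m/s

At stall, lift equals weight: L = W = m·g = 5560 × 9.81 = 54540 N.
V_stall = √(2W/(ρ·S·CL,max)) = √(2 × 54540 / (0.411 × 68.5 × 2))
V_stall = √1937 = 44 m/s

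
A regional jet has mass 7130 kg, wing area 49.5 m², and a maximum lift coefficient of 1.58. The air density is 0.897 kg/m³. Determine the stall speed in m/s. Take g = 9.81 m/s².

V_stall = 44.7 m/s

Weight W = mg = 7130 × 9.81 = 69950 N.
From L = ½ρV²S·CL,max = W: V_stall = √(2W/(ρSCL,max)) = √(2·69950/(0.897·49.5·1.58))
V_stall = √1994 = 44.7 m/s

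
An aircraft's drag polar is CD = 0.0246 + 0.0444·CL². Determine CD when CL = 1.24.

CD = 0.0929

CD = 0.0246 + 0.0444 × 1.24² = 0.0246 + 0.06827 = 0.0929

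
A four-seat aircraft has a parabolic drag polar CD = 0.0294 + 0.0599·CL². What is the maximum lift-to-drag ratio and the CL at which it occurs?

(L/D)max = 11.9, at CL = 0.701

For CD = CD0 + K·CL², (L/D)max occurs at CL* = √(CD0/K) and equals 1/(2√(K·CD0)).
(L/D)max = 1/(2√(0.0599 × 0.0294)) = 1/(2 × 0.04196) = 11.9
CL* = √(0.0294/0.0599) = 0.701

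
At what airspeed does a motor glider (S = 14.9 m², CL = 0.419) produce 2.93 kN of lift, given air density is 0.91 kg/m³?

L = ½ρv²S·CL ⇒ v = √(2L/(ρ·S·CL))
v = √(2 × 2930 / (0.91 × 14.9 × 0.419)) = √1031 = 32.1 m/s

v = 32.1 m/s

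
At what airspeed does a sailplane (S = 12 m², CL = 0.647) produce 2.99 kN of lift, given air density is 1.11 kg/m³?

v = 26.3 m/s

L = ½ρv²S·CL ⇒ v = √(2L/(ρ·S·CL))
v = √(2 × 2990 / (1.11 × 12 × 0.647)) = √693.9 = 26.3 m/s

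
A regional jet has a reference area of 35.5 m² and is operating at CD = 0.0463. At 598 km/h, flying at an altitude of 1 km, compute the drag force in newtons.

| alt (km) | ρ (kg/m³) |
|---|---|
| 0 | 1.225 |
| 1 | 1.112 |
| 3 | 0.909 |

D = 25200 N

At 1 km, from the table: ρ = 1.112 kg/m³.
Convert speed: v = 598 km/h ÷ 3.6 = 166.1 m/s.
D = ½ρv²S·CD = ½ × 1.112 × 166.1² × 35.5 × 0.0463 = 25200 N ≈ 25.2 kN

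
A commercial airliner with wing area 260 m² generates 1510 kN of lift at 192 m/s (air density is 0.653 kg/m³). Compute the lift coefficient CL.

CL = 0.483

From L = ½ρv²S·CL, rearranging gives CL = 2L/(ρv²S).
CL = 2 × 1.51×10^6 / (0.653 × 192² × 260) = 0.483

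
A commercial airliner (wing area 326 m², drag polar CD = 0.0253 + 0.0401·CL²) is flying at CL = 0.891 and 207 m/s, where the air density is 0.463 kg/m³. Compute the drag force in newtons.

D = 1.85×10^5 N

CD = 0.0253 + 0.0401 × 0.891² = 0.05713
D = ½ρv²S·CD = ½ × 0.463 × 207² × 326 × 0.05713 = 1.85×10^5 N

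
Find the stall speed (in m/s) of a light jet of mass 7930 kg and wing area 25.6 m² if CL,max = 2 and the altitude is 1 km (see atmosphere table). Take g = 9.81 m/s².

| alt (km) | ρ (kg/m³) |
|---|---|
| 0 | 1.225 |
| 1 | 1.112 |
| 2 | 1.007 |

At 1 km, from the table: ρ = 1.112 kg/m³.
At stall, lift equals weight: L = W = m·g = 7930 × 9.81 = 77790 N.
From L = ½ρV²S·CL,max = W: V_stall = √(2W/(ρSCL,max)) = √(2·77790/(1.112·25.6·2))
V_stall = √2733 = 52.3 m/s

V_stall = 52.3 m/s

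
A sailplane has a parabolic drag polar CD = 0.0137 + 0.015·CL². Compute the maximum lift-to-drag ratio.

(L/D)max = 34.9

For CD = CD0 + K·CL², (L/D)max occurs at CL* = √(CD0/K) and equals 1/(2√(K·CD0)).
(L/D)max = 1/(2√(0.015 × 0.0137)) = 1/(2 × 0.01434) = 34.9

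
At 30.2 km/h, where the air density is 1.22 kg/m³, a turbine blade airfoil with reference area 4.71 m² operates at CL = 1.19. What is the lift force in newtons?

L = 241 N

Convert speed: v = 30.2 km/h ÷ 3.6 = 8.389 m/s.
L = ½ρv²S·CL = ½ × 1.22 × 8.389² × 4.71 × 1.19 = 241 N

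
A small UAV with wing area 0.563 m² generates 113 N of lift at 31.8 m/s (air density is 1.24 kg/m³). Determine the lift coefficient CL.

From L = ½ρv²S·CL, rearranging gives CL = 2L/(ρv²S).
CL = 2 × 113 / (1.24 × 31.8² × 0.563) = 0.32

CL = 0.32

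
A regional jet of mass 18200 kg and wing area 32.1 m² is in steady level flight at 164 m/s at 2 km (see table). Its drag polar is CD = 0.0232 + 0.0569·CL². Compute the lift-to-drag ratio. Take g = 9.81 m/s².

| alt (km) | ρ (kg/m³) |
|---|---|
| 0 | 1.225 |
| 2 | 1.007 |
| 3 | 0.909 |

At 2 km, from the table: ρ = 1.007 kg/m³.
In steady level flight, lift balances weight: W = mg = 18200 × 9.81 = 1.7854×10^5 N.
Dynamic pressure q = 0.5 × 1.007 × 164² = 13540 Pa.
CL = W/(q·S) = 1.7854×10^5 / (13540 × 32.1) = 0.4107.
CD = 0.0232 + 0.0569 × 0.4107² = 0.0328.
L/D = CL/CD = 0.4107 / 0.0328 = 12.5

L/D = 12.5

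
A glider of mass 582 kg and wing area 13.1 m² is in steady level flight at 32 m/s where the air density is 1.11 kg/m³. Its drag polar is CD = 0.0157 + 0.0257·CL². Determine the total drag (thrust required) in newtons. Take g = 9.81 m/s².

D = 229 N

In steady level flight, lift balances weight: W = mg = 582 × 9.81 = 5709.4 N.
q = ½ρv² = ½ × 1.11 × 32² = 568.3 Pa.
Required CL = L/(qS) = 5709.4/(568.3·13.1) = 0.7669.
CD = 0.0157 + 0.0257 × 0.7669² = 0.03081.
D = q·S·CD = 568.3 × 13.1 × 0.03081 = 229.4 N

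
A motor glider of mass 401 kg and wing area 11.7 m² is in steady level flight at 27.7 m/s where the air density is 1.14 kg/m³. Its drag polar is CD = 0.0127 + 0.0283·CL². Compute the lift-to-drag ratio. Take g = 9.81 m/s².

L/D = 26.1

In steady level flight, lift balances weight: W = mg = 401 × 9.81 = 3933.8 N.
Dynamic pressure q = 0.5 × 1.14 × 27.7² = 437.4 Pa.
CL = W/(q·S) = 3933.8 / (437.4 × 11.7) = 0.7688.
CD = 0.0127 + 0.0283 × 0.7688² = 0.02943.
L/D = CL/CD = 0.7688 / 0.02943 = 26.1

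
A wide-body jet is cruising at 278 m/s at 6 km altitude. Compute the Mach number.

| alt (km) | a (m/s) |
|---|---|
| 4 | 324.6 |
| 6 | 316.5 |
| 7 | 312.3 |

M = 0.878

At 6 km, from the table: a = 316.5 m/s.
M = v/a = 278 / 316.5 = 0.878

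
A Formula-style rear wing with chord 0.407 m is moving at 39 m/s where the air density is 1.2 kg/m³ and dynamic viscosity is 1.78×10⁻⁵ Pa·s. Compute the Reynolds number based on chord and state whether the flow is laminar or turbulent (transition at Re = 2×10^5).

Re = ρ·v·c/μ = 1.2 × 39 × 0.407 / (1.78×10⁻⁵) = 1.07×10^6
Since 1.07×10^6 > 2×10^5, the flow is turbulent.

Re = 1.07×10^6 (turbulent)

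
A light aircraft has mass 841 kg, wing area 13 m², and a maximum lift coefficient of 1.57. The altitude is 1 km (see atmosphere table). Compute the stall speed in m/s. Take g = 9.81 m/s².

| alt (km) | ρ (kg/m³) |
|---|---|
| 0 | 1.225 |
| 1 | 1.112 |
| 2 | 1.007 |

V_stall = 27 m/s

At 1 km, from the table: ρ = 1.112 kg/m³.
Stall occurs when L = W at CL,max. W = mg = 841 × 9.81 = 8250 N.
V_stall = √(2W/(ρ·S·CL,max)) = √(2 × 8250 / (1.112 × 13 × 1.57))
V_stall = √727 = 27 m/s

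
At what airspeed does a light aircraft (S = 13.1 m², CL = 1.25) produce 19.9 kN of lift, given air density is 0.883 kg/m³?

v = 52.5 m/s

L = ½ρv²S·CL ⇒ v = √(2L/(ρ·S·CL))
v = √(2 × 19900 / (0.883 × 13.1 × 1.25)) = √2753 = 52.5 m/s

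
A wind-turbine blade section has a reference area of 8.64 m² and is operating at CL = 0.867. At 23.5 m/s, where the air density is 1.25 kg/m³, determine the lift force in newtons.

L = ½ρv²S·CL = ½ × 1.25 × 23.5² × 8.64 × 0.867 = 2590 N

L = 2590 N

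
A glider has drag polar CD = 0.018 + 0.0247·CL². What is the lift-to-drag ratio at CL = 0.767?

CD = 0.018 + 0.0247 × 0.767² = 0.03253
L/D = CL/CD = 0.767 / 0.03253 = 23.6

L/D = 23.6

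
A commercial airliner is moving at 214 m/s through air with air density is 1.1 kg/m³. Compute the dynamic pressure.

q = 25200 Pa

q = ½ρv² = ½ × 1.1 × 214² = 25200 Pa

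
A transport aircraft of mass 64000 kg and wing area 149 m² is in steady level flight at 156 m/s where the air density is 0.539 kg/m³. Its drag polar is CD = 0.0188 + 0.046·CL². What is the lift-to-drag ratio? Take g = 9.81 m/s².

In steady level flight, lift balances weight: W = mg = 64000 × 9.81 = 6.2784×10^5 N.
q = ½ρv² = ½ × 0.539 × 156² = 6559 Pa.
CL = 2W/(ρv²S) = 2×6.2784×10^5/(0.539×156²×149) = 0.6425.
CD = 0.0188 + 0.046 × 0.6425² = 0.03779.
L/D = CL/CD = 0.6425 / 0.03779 = 17

L/D = 17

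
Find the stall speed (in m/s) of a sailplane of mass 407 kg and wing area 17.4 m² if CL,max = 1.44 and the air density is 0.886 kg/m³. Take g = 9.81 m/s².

Stall occurs when L = W at CL,max. W = mg = 407 × 9.81 = 3993 N.
From L = ½ρV²S·CL,max = W: V_stall = √(2W/(ρSCL,max)) = √(2·3993/(0.886·17.4·1.44))
V_stall = √359.7 = 19 m/s

V_stall = 19 m/s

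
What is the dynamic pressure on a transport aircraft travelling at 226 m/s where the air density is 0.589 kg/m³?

q = 15000 Pa

q = ½ρv² = ½ × 0.589 × 226² = 15000 Pa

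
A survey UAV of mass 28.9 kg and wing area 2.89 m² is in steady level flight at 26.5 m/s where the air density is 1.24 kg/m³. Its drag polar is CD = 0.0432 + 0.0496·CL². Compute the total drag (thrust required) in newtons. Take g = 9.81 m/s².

D = 57.5 N

Level flight ⇒ L = W = m·g = 28.9 × 9.81 = 283.51 N.
q = ½ρv² = ½ × 1.24 × 26.5² = 435.4 Pa.
CL = 2W/(ρv²S) = 2×283.51/(1.24×26.5²×2.89) = 0.2253.
CD = 0.0432 + 0.0496 × 0.2253² = 0.04572.
D = q·S·CD = 435.4 × 2.89 × 0.04572 = 57.53 N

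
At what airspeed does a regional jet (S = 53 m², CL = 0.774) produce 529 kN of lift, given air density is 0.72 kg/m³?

L = ½ρv²S·CL ⇒ v = √(2L/(ρ·S·CL))
v = √(2 × 5.29×10^5 / (0.72 × 53 × 0.774)) = √35820 = 189 m/s

v = 189 m/s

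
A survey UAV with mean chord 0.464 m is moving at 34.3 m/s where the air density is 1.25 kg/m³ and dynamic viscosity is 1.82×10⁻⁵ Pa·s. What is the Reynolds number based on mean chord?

Re = ρ·v·c/μ = 1.25 × 34.3 × 0.464 / (1.82×10⁻⁵) = 1.09×10^6

Re = 1.09×10^6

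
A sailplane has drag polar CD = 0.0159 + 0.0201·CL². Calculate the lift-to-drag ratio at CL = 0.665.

CD = 0.0159 + 0.0201 × 0.665² = 0.02479
L/D = CL/CD = 0.665 / 0.02479 = 26.8

L/D = 26.8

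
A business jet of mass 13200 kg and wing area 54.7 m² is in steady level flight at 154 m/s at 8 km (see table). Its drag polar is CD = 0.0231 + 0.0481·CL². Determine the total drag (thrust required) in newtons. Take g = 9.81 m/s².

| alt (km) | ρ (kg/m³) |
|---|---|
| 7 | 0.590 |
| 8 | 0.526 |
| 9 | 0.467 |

D = 10200 N

At 8 km, from the table: ρ = 0.526 kg/m³.
In steady level flight, lift balances weight: W = mg = 13200 × 9.81 = 1.2949×10^5 N.
Dynamic pressure q = 0.5 × 0.526 × 154² = 6237 Pa.
CL = 2W/(ρv²S) = 2×1.2949×10^5/(0.526×154²×54.7) = 0.3795.
CD = 0.0231 + 0.0481 × 0.3795² = 0.03003.
D = q·S·CD = 6237 × 54.7 × 0.03003 = 10250 N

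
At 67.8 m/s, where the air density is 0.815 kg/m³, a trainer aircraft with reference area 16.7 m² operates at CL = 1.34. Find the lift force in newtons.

Dynamic pressure q = ½ρv² = ½ × 0.815 × 67.8² = 1873 Pa.
L = q·S·CL = 1873 × 16.7 × 1.34 = 41900 N ≈ 41.9 kN

L = 41900 N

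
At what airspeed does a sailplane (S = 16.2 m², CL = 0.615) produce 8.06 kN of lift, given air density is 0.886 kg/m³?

v = 42.7 m/s

L = ½ρv²S·CL ⇒ v = √(2L/(ρ·S·CL))
v = √(2 × 8060 / (0.886 × 16.2 × 0.615)) = √1826 = 42.7 m/s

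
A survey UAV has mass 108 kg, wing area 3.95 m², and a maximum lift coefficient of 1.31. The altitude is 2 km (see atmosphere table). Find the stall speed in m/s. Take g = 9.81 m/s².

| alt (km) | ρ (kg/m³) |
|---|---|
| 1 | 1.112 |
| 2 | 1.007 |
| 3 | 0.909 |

V_stall = 20.2 m/s

At 2 km, from the table: ρ = 1.007 kg/m³.
Stall occurs when L = W at CL,max. W = mg = 108 × 9.81 = 1059 N.
From L = ½ρV²S·CL,max = W: V_stall = √(2W/(ρSCL,max)) = √(2·1059/(1.007·3.95·1.31))
V_stall = √406.7 = 20.2 m/s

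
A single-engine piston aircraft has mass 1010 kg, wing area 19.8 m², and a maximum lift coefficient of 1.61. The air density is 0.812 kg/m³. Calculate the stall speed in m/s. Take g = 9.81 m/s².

Weight W = mg = 1010 × 9.81 = 9908 N.
From L = ½ρV²S·CL,max = W: V_stall = √(2W/(ρSCL,max)) = √(2·9908/(0.812·19.8·1.61))
V_stall = √765.5 = 27.7 m/s

V_stall = 27.7 m/s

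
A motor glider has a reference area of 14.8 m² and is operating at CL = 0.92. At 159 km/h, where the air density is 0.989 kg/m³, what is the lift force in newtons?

L = 13100 N

Convert speed: v = 159 km/h ÷ 3.6 = 44.17 m/s.
L = ½ρv²S·CL = ½ × 0.989 × 44.17² × 14.8 × 0.92 = 13100 N ≈ 13.1 kN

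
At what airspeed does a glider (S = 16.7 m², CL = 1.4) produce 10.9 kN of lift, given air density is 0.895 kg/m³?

v = 32.3 m/s

L = ½ρv²S·CL ⇒ v = √(2L/(ρ·S·CL))
v = √(2 × 10900 / (0.895 × 16.7 × 1.4)) = √1042 = 32.3 m/s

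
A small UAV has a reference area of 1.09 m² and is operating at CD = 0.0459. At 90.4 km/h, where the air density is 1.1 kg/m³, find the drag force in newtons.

Convert speed: v = 90.4 km/h ÷ 3.6 = 25.11 m/s.
Dynamic pressure q = ½ρv² = ½ × 1.1 × 25.11² = 346.8 Pa.
D = q·S·CD = 346.8 × 1.09 × 0.0459 = 17.4 N

D = 17.4 N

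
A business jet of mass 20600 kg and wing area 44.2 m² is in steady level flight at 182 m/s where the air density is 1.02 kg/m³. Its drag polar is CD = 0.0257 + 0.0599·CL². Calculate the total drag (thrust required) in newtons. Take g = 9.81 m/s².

D = 22500 N

Level flight ⇒ L = W = m·g = 20600 × 9.81 = 2.0209×10^5 N.
Dynamic pressure q = 0.5 × 1.02 × 182² = 16890 Pa.
CL = 2W/(ρv²S) = 2×2.0209×10^5/(1.02×182²×44.2) = 0.2706.
CD = 0.0257 + 0.0599 × 0.2706² = 0.03009.
D = q·S·CD = 16890 × 44.2 × 0.03009 = 22470 N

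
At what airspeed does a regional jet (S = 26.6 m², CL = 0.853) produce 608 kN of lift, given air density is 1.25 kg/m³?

L = ½ρv²S·CL ⇒ v = √(2L/(ρ·S·CL))
v = √(2 × 6.08×10^5 / (1.25 × 26.6 × 0.853)) = √42870 = 207 m/s

v = 207 m/s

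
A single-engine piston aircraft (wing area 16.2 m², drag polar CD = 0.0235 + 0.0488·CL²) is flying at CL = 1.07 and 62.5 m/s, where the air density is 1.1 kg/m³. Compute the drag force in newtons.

CD = 0.0235 + 0.0488 × 1.07² = 0.07937
D = ½ρv²S·CD = ½ × 1.1 × 62.5² × 16.2 × 0.07937 = 2760 N

D = 2760 N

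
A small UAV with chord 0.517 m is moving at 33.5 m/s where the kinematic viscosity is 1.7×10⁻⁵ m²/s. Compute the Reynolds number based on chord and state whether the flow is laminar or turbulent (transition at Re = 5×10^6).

Re = v·c/ν = 33.5 × 0.517 / (1.7×10⁻⁵) = 1.02×10^6
Since 1.02×10^6 < 5×10^6, the flow is laminar.

Re = 1.02×10^6 (laminar)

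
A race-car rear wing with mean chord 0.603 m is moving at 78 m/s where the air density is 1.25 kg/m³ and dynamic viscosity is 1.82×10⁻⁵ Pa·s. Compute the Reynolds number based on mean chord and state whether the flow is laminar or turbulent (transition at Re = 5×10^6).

Re = 3.23×10^6 (laminar)

Re = ρ·v·c/μ = 1.25 × 78 × 0.603 / (1.82×10⁻⁵) = 3.23×10^6
Since 3.23×10^6 < 5×10^6, the flow is laminar.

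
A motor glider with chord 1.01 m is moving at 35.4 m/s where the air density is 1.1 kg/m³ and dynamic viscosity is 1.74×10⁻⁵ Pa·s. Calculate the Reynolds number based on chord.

Re = ρ·v·c/μ = 1.1 × 35.4 × 1.01 / (1.74×10⁻⁵) = 2.26×10^6

Re = 2.26×10^6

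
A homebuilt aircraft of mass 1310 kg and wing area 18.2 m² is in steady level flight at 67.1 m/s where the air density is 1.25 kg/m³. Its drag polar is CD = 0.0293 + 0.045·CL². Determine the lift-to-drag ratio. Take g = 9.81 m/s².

L/D = 7.81

Level flight ⇒ L = W = m·g = 1310 × 9.81 = 12851 N.
q = ½ρv² = ½ × 1.25 × 67.1² = 2814 Pa.
CL = W/(q·S) = 12851 / (2814 × 18.2) = 0.2509.
CD = 0.0293 + 0.045 × 0.2509² = 0.03213.
L/D = CL/CD = 0.2509 / 0.03213 = 7.81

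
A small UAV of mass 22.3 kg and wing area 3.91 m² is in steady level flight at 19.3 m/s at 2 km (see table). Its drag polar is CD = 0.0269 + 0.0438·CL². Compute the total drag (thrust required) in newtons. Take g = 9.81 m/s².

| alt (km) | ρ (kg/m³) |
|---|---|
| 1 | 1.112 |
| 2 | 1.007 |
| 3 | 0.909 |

At 2 km, from the table: ρ = 1.007 kg/m³.
Level flight ⇒ L = W = m·g = 22.3 × 9.81 = 218.76 N.
Dynamic pressure q = 0.5 × 1.007 × 19.3² = 187.5 Pa.
Required CL = L/(qS) = 218.76/(187.5·3.91) = 0.2983.
CD = 0.0269 + 0.0438 × 0.2983² = 0.0308.
D = q·S·CD = 187.5 × 3.91 × 0.0308 = 22.58 N

D = 22.6 N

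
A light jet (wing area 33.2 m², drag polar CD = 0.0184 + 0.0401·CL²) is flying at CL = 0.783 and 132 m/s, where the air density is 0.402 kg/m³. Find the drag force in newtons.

CD = 0.0184 + 0.0401 × 0.783² = 0.04298
D = ½ρv²S·CD = ½ × 0.402 × 132² × 33.2 × 0.04298 = 5000 N

D = 5000 N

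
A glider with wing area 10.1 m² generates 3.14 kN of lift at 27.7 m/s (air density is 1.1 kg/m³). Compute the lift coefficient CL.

CL = 0.737

From L = ½ρv²S·CL, rearranging gives CL = 2L/(ρv²S).
CL = 2 × 3140 / (1.1 × 27.7² × 10.1) = 0.737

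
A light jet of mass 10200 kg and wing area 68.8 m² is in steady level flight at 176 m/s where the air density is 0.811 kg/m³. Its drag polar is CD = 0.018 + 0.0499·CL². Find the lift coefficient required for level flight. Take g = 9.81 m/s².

CL = 0.116

Level flight ⇒ L = W = m·g = 10200 × 9.81 = 1.0006×10^5 N.
Dynamic pressure q = 0.5 × 0.811 × 176² = 12560 Pa.
CL = 2W/(ρv²S) = 2×1.0006×10^5/(0.811×176²×68.8) = 0.1158.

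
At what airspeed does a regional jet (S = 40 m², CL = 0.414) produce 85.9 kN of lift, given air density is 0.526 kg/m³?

v = 140 m/s

L = ½ρv²S·CL ⇒ v = √(2L/(ρ·S·CL))
v = √(2 × 85900 / (0.526 × 40 × 0.414)) = √19720 = 140 m/s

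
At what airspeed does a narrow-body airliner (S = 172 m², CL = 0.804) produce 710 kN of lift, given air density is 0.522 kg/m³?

v = 140 m/s

L = ½ρv²S·CL ⇒ v = √(2L/(ρ·S·CL))
v = √(2 × 7.1×10^5 / (0.522 × 172 × 0.804)) = √19670 = 140 m/s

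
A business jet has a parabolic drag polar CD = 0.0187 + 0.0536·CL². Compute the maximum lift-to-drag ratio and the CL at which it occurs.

For CD = CD0 + K·CL², (L/D)max occurs at CL* = √(CD0/K) and equals 1/(2√(K·CD0)).
(L/D)max = 1/(2√(0.0536 × 0.0187)) = 1/(2 × 0.03166) = 15.8
CL* = √(0.0187/0.0536) = 0.591

(L/D)max = 15.8, at CL = 0.591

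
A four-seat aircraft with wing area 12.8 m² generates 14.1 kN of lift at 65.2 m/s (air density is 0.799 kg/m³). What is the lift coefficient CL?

CL = 0.649

From L = ½ρv²S·CL, rearranging gives CL = 2L/(ρv²S).
CL = 2 × 14100 / (0.799 × 65.2² × 12.8) = 0.649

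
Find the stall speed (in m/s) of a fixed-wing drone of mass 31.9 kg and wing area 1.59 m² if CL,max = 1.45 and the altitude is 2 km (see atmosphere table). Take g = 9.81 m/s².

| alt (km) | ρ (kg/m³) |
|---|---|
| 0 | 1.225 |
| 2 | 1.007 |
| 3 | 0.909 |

At 2 km, from the table: ρ = 1.007 kg/m³.
At stall, lift equals weight: L = W = m·g = 31.9 × 9.81 = 312.9 N.
From L = ½ρV²S·CL,max = W: V_stall = √(2W/(ρSCL,max)) = √(2·312.9/(1.007·1.59·1.45))
V_stall = √269.6 = 16.4 m/s

V_stall = 16.4 m/s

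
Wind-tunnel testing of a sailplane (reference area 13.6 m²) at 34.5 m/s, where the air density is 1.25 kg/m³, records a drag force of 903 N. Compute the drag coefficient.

CD = 0.0893

From D = ½ρv²S·CD, rearranging gives CD = 2D/(ρv²S).
CD = 2 × 903 / (1.25 × 34.5² × 13.6) = 0.0893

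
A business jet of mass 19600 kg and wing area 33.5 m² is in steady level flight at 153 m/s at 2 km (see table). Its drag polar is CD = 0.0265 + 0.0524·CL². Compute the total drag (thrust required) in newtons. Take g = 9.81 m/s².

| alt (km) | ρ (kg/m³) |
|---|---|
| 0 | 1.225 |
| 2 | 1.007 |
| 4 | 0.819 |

At 2 km, from the table: ρ = 1.007 kg/m³.
Weight W = mg = 19600 × 9.81 = 1.9228×10^5 N; in level flight L = W.
Dynamic pressure q = 0.5 × 1.007 × 153² = 11790 Pa.
CL = 2W/(ρv²S) = 2×1.9228×10^5/(1.007×153²×33.5) = 0.487.
CD = 0.0265 + 0.0524 × 0.487² = 0.03893.
D = q·S·CD = 11790 × 33.5 × 0.03893 = 15370 N

D = 15400 N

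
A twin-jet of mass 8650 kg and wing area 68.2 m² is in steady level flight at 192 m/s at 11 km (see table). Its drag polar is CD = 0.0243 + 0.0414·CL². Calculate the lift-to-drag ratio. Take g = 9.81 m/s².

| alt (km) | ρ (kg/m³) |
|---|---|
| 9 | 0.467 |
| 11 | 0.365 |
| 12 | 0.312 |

L/D = 7.19

At 11 km, from the table: ρ = 0.365 kg/m³.
Weight W = mg = 8650 × 9.81 = 84856 N; in level flight L = W.
Dynamic pressure q = 0.5 × 0.365 × 192² = 6728 Pa.
CL = 2W/(ρv²S) = 2×84856/(0.365×192²×68.2) = 0.1849.
CD = 0.0243 + 0.0414 × 0.1849² = 0.02572.
L/D = CL/CD = 0.1849 / 0.02572 = 7.19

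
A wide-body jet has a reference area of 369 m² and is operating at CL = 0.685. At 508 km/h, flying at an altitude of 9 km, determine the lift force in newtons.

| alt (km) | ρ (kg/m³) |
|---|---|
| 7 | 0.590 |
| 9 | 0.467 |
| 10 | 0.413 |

At 9 km, from the table: ρ = 0.467 kg/m³.
Convert speed: v = 508 km/h ÷ 3.6 = 141.1 m/s.
Dynamic pressure q = ½ρv² = ½ × 0.467 × 141.1² = 4650 Pa.
L = q·S·CL = 4650 × 369 × 0.685 = 1.18×10^6 N ≈ 1180 kN

L = 1.18×10^6 N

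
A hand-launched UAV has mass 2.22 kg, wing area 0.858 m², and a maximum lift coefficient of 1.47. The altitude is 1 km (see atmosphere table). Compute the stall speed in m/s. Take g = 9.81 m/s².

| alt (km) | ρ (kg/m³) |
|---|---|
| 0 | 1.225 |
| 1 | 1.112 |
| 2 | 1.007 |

At 1 km, from the table: ρ = 1.112 kg/m³.
At stall, lift equals weight: L = W = m·g = 2.22 × 9.81 = 21.78 N.
From L = ½ρV²S·CL,max = W: V_stall = √(2W/(ρSCL,max)) = √(2·21.78/(1.112·0.858·1.47))
V_stall = √31.06 = 5.57 m/s

V_stall = 5.57 m/s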